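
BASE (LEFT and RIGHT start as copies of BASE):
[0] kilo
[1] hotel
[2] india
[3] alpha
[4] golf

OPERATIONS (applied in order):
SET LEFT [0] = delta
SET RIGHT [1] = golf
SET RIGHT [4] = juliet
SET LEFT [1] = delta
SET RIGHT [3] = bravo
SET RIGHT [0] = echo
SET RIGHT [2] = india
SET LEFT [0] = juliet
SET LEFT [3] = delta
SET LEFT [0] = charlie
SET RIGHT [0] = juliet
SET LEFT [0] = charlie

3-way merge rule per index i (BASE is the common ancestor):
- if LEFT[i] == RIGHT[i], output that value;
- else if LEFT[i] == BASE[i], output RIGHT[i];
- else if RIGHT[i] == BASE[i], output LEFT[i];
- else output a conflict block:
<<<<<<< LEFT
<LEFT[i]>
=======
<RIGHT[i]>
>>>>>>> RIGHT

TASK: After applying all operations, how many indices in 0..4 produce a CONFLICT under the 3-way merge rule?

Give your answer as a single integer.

Final LEFT:  [charlie, delta, india, delta, golf]
Final RIGHT: [juliet, golf, india, bravo, juliet]
i=0: BASE=kilo L=charlie R=juliet all differ -> CONFLICT
i=1: BASE=hotel L=delta R=golf all differ -> CONFLICT
i=2: L=india R=india -> agree -> india
i=3: BASE=alpha L=delta R=bravo all differ -> CONFLICT
i=4: L=golf=BASE, R=juliet -> take RIGHT -> juliet
Conflict count: 3

Answer: 3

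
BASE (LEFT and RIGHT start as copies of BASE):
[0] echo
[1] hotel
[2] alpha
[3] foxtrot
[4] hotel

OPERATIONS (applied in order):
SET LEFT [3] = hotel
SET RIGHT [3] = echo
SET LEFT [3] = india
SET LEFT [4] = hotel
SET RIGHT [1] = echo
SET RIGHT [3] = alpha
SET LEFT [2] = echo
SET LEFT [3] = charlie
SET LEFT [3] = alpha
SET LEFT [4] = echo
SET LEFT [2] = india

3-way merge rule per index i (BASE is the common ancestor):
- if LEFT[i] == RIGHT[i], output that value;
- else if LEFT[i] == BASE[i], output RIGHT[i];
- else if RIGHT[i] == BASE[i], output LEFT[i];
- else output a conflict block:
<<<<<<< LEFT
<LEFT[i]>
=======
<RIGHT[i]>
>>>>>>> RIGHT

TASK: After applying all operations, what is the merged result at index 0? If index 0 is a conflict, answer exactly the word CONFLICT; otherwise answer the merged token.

Answer: echo

Derivation:
Final LEFT:  [echo, hotel, india, alpha, echo]
Final RIGHT: [echo, echo, alpha, alpha, hotel]
i=0: L=echo R=echo -> agree -> echo
i=1: L=hotel=BASE, R=echo -> take RIGHT -> echo
i=2: L=india, R=alpha=BASE -> take LEFT -> india
i=3: L=alpha R=alpha -> agree -> alpha
i=4: L=echo, R=hotel=BASE -> take LEFT -> echo
Index 0 -> echo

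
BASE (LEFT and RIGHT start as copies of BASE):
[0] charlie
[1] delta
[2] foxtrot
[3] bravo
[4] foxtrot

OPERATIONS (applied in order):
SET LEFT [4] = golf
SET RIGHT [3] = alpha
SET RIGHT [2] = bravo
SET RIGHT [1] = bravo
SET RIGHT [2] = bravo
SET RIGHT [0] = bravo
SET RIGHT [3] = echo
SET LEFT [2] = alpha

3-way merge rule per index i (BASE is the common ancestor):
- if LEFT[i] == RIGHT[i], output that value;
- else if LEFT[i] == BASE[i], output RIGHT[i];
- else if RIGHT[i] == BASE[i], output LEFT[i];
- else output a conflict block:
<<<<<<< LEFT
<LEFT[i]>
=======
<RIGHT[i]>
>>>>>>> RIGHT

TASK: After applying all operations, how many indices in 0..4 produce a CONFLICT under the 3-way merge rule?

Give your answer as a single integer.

Final LEFT:  [charlie, delta, alpha, bravo, golf]
Final RIGHT: [bravo, bravo, bravo, echo, foxtrot]
i=0: L=charlie=BASE, R=bravo -> take RIGHT -> bravo
i=1: L=delta=BASE, R=bravo -> take RIGHT -> bravo
i=2: BASE=foxtrot L=alpha R=bravo all differ -> CONFLICT
i=3: L=bravo=BASE, R=echo -> take RIGHT -> echo
i=4: L=golf, R=foxtrot=BASE -> take LEFT -> golf
Conflict count: 1

Answer: 1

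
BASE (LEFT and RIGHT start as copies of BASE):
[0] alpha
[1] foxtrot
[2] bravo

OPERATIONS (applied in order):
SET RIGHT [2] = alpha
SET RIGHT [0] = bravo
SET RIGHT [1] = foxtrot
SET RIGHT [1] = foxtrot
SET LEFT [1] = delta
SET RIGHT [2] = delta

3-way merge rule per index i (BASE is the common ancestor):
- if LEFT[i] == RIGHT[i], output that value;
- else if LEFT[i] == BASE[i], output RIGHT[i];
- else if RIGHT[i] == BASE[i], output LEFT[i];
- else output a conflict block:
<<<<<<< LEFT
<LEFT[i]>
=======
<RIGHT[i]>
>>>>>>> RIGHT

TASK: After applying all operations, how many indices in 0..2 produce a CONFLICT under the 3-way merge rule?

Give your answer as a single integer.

Answer: 0

Derivation:
Final LEFT:  [alpha, delta, bravo]
Final RIGHT: [bravo, foxtrot, delta]
i=0: L=alpha=BASE, R=bravo -> take RIGHT -> bravo
i=1: L=delta, R=foxtrot=BASE -> take LEFT -> delta
i=2: L=bravo=BASE, R=delta -> take RIGHT -> delta
Conflict count: 0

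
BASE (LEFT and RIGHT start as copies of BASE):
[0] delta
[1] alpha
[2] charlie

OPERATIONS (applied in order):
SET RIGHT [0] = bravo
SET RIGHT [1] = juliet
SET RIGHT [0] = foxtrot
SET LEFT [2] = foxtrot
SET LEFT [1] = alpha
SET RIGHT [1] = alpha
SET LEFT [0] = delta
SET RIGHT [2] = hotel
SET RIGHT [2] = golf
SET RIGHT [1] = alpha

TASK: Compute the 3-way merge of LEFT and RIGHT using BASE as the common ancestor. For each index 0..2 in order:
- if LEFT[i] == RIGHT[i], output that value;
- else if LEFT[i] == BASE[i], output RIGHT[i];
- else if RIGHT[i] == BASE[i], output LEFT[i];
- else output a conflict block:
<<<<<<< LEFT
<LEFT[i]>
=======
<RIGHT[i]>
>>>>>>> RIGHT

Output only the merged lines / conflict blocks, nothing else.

Answer: foxtrot
alpha
<<<<<<< LEFT
foxtrot
=======
golf
>>>>>>> RIGHT

Derivation:
Final LEFT:  [delta, alpha, foxtrot]
Final RIGHT: [foxtrot, alpha, golf]
i=0: L=delta=BASE, R=foxtrot -> take RIGHT -> foxtrot
i=1: L=alpha R=alpha -> agree -> alpha
i=2: BASE=charlie L=foxtrot R=golf all differ -> CONFLICT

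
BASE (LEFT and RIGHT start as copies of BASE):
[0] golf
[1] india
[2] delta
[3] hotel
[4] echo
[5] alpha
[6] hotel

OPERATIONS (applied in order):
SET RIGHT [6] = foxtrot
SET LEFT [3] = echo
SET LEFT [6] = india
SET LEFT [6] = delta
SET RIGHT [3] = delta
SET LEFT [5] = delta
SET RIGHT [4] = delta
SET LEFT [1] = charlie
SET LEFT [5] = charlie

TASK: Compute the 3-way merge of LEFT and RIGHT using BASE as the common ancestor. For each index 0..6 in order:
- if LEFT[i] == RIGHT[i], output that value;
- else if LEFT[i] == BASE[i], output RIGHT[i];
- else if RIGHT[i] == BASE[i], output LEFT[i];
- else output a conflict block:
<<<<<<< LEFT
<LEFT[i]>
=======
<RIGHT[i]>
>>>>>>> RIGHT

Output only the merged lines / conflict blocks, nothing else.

Final LEFT:  [golf, charlie, delta, echo, echo, charlie, delta]
Final RIGHT: [golf, india, delta, delta, delta, alpha, foxtrot]
i=0: L=golf R=golf -> agree -> golf
i=1: L=charlie, R=india=BASE -> take LEFT -> charlie
i=2: L=delta R=delta -> agree -> delta
i=3: BASE=hotel L=echo R=delta all differ -> CONFLICT
i=4: L=echo=BASE, R=delta -> take RIGHT -> delta
i=5: L=charlie, R=alpha=BASE -> take LEFT -> charlie
i=6: BASE=hotel L=delta R=foxtrot all differ -> CONFLICT

Answer: golf
charlie
delta
<<<<<<< LEFT
echo
=======
delta
>>>>>>> RIGHT
delta
charlie
<<<<<<< LEFT
delta
=======
foxtrot
>>>>>>> RIGHT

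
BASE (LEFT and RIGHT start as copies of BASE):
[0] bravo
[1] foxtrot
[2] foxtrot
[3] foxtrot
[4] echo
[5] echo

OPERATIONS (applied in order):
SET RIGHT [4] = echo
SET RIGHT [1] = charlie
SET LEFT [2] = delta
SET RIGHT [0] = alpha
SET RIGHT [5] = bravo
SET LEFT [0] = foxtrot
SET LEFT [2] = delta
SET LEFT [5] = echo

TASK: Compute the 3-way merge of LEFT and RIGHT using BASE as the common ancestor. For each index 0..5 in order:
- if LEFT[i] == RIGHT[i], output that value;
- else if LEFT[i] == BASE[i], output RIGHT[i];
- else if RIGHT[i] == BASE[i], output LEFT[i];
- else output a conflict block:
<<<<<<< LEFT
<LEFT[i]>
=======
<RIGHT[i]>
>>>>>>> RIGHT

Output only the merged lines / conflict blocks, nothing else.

Answer: <<<<<<< LEFT
foxtrot
=======
alpha
>>>>>>> RIGHT
charlie
delta
foxtrot
echo
bravo

Derivation:
Final LEFT:  [foxtrot, foxtrot, delta, foxtrot, echo, echo]
Final RIGHT: [alpha, charlie, foxtrot, foxtrot, echo, bravo]
i=0: BASE=bravo L=foxtrot R=alpha all differ -> CONFLICT
i=1: L=foxtrot=BASE, R=charlie -> take RIGHT -> charlie
i=2: L=delta, R=foxtrot=BASE -> take LEFT -> delta
i=3: L=foxtrot R=foxtrot -> agree -> foxtrot
i=4: L=echo R=echo -> agree -> echo
i=5: L=echo=BASE, R=bravo -> take RIGHT -> bravo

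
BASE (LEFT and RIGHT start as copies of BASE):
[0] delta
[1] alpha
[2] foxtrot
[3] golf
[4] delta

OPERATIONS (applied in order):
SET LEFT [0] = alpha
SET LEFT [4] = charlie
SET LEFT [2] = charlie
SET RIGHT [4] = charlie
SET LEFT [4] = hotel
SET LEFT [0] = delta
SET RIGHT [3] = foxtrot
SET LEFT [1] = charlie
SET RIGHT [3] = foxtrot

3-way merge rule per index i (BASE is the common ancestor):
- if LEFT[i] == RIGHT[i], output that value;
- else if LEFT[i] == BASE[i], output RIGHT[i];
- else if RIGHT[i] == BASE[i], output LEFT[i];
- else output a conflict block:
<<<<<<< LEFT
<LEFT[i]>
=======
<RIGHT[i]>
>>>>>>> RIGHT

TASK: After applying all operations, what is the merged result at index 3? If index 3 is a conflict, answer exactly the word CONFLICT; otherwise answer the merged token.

Answer: foxtrot

Derivation:
Final LEFT:  [delta, charlie, charlie, golf, hotel]
Final RIGHT: [delta, alpha, foxtrot, foxtrot, charlie]
i=0: L=delta R=delta -> agree -> delta
i=1: L=charlie, R=alpha=BASE -> take LEFT -> charlie
i=2: L=charlie, R=foxtrot=BASE -> take LEFT -> charlie
i=3: L=golf=BASE, R=foxtrot -> take RIGHT -> foxtrot
i=4: BASE=delta L=hotel R=charlie all differ -> CONFLICT
Index 3 -> foxtrot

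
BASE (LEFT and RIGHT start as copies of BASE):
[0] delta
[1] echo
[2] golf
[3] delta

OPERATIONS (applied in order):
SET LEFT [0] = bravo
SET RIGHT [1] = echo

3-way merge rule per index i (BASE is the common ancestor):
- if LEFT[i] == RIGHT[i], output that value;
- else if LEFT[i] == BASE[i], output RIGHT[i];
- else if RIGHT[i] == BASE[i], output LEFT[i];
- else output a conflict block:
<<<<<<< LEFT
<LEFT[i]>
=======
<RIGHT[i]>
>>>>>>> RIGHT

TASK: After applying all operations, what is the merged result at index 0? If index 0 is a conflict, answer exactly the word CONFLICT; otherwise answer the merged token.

Final LEFT:  [bravo, echo, golf, delta]
Final RIGHT: [delta, echo, golf, delta]
i=0: L=bravo, R=delta=BASE -> take LEFT -> bravo
i=1: L=echo R=echo -> agree -> echo
i=2: L=golf R=golf -> agree -> golf
i=3: L=delta R=delta -> agree -> delta
Index 0 -> bravo

Answer: bravo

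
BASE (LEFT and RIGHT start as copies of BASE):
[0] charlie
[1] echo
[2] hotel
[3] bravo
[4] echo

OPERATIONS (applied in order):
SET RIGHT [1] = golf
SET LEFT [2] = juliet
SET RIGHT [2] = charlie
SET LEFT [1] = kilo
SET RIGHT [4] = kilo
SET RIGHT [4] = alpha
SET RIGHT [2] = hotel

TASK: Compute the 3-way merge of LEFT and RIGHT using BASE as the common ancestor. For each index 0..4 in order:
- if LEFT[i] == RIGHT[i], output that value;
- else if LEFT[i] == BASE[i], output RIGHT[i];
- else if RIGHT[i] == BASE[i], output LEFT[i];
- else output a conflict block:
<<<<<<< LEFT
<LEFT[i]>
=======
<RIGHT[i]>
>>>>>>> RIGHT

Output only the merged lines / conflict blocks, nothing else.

Final LEFT:  [charlie, kilo, juliet, bravo, echo]
Final RIGHT: [charlie, golf, hotel, bravo, alpha]
i=0: L=charlie R=charlie -> agree -> charlie
i=1: BASE=echo L=kilo R=golf all differ -> CONFLICT
i=2: L=juliet, R=hotel=BASE -> take LEFT -> juliet
i=3: L=bravo R=bravo -> agree -> bravo
i=4: L=echo=BASE, R=alpha -> take RIGHT -> alpha

Answer: charlie
<<<<<<< LEFT
kilo
=======
golf
>>>>>>> RIGHT
juliet
bravo
alpha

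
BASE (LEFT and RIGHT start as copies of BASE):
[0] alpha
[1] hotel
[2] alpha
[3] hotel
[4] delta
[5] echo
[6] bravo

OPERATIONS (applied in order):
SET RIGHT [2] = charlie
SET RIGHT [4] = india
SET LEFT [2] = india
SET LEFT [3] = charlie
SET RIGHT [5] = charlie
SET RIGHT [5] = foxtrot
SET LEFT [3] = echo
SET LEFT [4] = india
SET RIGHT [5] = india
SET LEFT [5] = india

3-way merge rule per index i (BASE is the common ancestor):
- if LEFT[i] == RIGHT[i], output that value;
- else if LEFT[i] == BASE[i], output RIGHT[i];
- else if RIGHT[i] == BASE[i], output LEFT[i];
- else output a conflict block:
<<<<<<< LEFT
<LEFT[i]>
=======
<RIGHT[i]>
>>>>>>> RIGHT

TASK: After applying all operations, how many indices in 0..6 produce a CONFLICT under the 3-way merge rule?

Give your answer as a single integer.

Answer: 1

Derivation:
Final LEFT:  [alpha, hotel, india, echo, india, india, bravo]
Final RIGHT: [alpha, hotel, charlie, hotel, india, india, bravo]
i=0: L=alpha R=alpha -> agree -> alpha
i=1: L=hotel R=hotel -> agree -> hotel
i=2: BASE=alpha L=india R=charlie all differ -> CONFLICT
i=3: L=echo, R=hotel=BASE -> take LEFT -> echo
i=4: L=india R=india -> agree -> india
i=5: L=india R=india -> agree -> india
i=6: L=bravo R=bravo -> agree -> bravo
Conflict count: 1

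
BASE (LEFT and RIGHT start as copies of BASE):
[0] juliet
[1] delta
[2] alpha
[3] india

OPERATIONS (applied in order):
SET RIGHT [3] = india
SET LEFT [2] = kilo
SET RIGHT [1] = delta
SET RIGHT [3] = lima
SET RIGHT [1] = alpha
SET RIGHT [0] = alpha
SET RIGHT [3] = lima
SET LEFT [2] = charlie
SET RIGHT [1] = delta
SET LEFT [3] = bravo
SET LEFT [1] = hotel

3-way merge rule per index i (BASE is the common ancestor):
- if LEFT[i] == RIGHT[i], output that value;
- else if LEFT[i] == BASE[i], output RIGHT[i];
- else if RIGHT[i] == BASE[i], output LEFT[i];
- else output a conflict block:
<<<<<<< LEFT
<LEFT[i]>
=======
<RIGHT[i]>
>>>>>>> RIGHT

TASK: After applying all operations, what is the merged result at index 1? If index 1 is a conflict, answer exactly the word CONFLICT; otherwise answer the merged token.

Answer: hotel

Derivation:
Final LEFT:  [juliet, hotel, charlie, bravo]
Final RIGHT: [alpha, delta, alpha, lima]
i=0: L=juliet=BASE, R=alpha -> take RIGHT -> alpha
i=1: L=hotel, R=delta=BASE -> take LEFT -> hotel
i=2: L=charlie, R=alpha=BASE -> take LEFT -> charlie
i=3: BASE=india L=bravo R=lima all differ -> CONFLICT
Index 1 -> hotel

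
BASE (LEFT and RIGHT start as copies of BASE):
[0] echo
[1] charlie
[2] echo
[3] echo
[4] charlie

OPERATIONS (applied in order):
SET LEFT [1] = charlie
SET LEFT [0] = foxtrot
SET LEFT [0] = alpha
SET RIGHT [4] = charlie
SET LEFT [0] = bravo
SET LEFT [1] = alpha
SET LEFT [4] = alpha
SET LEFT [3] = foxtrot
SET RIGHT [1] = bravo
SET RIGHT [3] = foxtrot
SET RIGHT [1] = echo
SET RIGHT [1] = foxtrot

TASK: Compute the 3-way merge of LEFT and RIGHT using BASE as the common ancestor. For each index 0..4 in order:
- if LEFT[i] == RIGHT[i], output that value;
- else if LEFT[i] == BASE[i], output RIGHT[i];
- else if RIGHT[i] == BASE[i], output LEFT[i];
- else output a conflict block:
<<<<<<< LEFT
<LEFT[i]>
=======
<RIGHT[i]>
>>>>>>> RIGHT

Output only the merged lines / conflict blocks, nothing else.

Answer: bravo
<<<<<<< LEFT
alpha
=======
foxtrot
>>>>>>> RIGHT
echo
foxtrot
alpha

Derivation:
Final LEFT:  [bravo, alpha, echo, foxtrot, alpha]
Final RIGHT: [echo, foxtrot, echo, foxtrot, charlie]
i=0: L=bravo, R=echo=BASE -> take LEFT -> bravo
i=1: BASE=charlie L=alpha R=foxtrot all differ -> CONFLICT
i=2: L=echo R=echo -> agree -> echo
i=3: L=foxtrot R=foxtrot -> agree -> foxtrot
i=4: L=alpha, R=charlie=BASE -> take LEFT -> alpha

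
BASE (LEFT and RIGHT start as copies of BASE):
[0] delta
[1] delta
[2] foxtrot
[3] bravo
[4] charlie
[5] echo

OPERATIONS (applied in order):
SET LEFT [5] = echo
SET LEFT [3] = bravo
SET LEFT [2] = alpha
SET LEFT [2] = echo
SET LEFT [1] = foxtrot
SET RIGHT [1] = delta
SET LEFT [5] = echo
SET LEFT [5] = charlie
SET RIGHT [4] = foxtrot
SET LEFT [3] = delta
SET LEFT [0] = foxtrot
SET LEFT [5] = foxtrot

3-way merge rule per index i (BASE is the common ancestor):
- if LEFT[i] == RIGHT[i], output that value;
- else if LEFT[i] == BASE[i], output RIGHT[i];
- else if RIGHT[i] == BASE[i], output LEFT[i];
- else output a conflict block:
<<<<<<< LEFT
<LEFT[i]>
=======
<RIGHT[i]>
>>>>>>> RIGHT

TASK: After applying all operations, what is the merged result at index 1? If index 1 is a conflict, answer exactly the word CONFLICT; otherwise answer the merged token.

Answer: foxtrot

Derivation:
Final LEFT:  [foxtrot, foxtrot, echo, delta, charlie, foxtrot]
Final RIGHT: [delta, delta, foxtrot, bravo, foxtrot, echo]
i=0: L=foxtrot, R=delta=BASE -> take LEFT -> foxtrot
i=1: L=foxtrot, R=delta=BASE -> take LEFT -> foxtrot
i=2: L=echo, R=foxtrot=BASE -> take LEFT -> echo
i=3: L=delta, R=bravo=BASE -> take LEFT -> delta
i=4: L=charlie=BASE, R=foxtrot -> take RIGHT -> foxtrot
i=5: L=foxtrot, R=echo=BASE -> take LEFT -> foxtrot
Index 1 -> foxtrot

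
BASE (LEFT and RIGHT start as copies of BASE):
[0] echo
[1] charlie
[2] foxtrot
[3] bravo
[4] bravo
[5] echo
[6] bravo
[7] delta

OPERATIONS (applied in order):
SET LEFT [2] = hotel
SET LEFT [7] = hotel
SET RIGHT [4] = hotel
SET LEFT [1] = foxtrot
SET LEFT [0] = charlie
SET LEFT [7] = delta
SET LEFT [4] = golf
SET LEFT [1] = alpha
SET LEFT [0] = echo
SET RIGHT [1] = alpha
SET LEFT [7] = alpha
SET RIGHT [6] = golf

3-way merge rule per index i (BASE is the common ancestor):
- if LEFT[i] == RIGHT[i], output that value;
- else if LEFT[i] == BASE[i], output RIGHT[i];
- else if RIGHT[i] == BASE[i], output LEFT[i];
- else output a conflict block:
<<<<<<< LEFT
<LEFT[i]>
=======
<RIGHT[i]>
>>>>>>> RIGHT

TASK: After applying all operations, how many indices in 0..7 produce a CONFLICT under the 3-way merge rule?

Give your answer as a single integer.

Answer: 1

Derivation:
Final LEFT:  [echo, alpha, hotel, bravo, golf, echo, bravo, alpha]
Final RIGHT: [echo, alpha, foxtrot, bravo, hotel, echo, golf, delta]
i=0: L=echo R=echo -> agree -> echo
i=1: L=alpha R=alpha -> agree -> alpha
i=2: L=hotel, R=foxtrot=BASE -> take LEFT -> hotel
i=3: L=bravo R=bravo -> agree -> bravo
i=4: BASE=bravo L=golf R=hotel all differ -> CONFLICT
i=5: L=echo R=echo -> agree -> echo
i=6: L=bravo=BASE, R=golf -> take RIGHT -> golf
i=7: L=alpha, R=delta=BASE -> take LEFT -> alpha
Conflict count: 1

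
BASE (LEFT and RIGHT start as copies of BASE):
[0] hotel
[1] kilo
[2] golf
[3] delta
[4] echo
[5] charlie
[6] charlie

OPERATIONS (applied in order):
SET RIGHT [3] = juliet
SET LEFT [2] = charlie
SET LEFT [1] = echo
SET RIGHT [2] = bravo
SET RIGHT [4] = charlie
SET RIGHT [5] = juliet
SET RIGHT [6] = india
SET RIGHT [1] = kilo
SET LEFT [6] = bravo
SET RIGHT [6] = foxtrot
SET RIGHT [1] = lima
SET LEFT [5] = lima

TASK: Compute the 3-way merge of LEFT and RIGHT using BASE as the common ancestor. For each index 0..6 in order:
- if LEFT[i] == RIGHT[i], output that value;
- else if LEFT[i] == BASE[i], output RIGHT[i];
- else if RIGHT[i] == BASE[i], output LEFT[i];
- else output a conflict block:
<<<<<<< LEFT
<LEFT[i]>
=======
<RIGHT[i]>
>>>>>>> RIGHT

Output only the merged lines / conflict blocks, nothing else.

Answer: hotel
<<<<<<< LEFT
echo
=======
lima
>>>>>>> RIGHT
<<<<<<< LEFT
charlie
=======
bravo
>>>>>>> RIGHT
juliet
charlie
<<<<<<< LEFT
lima
=======
juliet
>>>>>>> RIGHT
<<<<<<< LEFT
bravo
=======
foxtrot
>>>>>>> RIGHT

Derivation:
Final LEFT:  [hotel, echo, charlie, delta, echo, lima, bravo]
Final RIGHT: [hotel, lima, bravo, juliet, charlie, juliet, foxtrot]
i=0: L=hotel R=hotel -> agree -> hotel
i=1: BASE=kilo L=echo R=lima all differ -> CONFLICT
i=2: BASE=golf L=charlie R=bravo all differ -> CONFLICT
i=3: L=delta=BASE, R=juliet -> take RIGHT -> juliet
i=4: L=echo=BASE, R=charlie -> take RIGHT -> charlie
i=5: BASE=charlie L=lima R=juliet all differ -> CONFLICT
i=6: BASE=charlie L=bravo R=foxtrot all differ -> CONFLICT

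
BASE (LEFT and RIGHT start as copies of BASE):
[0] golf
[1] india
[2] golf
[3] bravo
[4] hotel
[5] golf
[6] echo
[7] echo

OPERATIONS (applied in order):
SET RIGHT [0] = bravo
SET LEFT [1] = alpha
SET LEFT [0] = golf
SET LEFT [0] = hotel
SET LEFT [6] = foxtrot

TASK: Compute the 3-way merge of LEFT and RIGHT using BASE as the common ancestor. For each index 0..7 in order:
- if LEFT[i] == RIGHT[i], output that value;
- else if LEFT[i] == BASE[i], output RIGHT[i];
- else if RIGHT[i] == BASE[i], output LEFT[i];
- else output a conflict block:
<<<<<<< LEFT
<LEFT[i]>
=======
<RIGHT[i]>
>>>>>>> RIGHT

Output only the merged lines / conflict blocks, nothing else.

Answer: <<<<<<< LEFT
hotel
=======
bravo
>>>>>>> RIGHT
alpha
golf
bravo
hotel
golf
foxtrot
echo

Derivation:
Final LEFT:  [hotel, alpha, golf, bravo, hotel, golf, foxtrot, echo]
Final RIGHT: [bravo, india, golf, bravo, hotel, golf, echo, echo]
i=0: BASE=golf L=hotel R=bravo all differ -> CONFLICT
i=1: L=alpha, R=india=BASE -> take LEFT -> alpha
i=2: L=golf R=golf -> agree -> golf
i=3: L=bravo R=bravo -> agree -> bravo
i=4: L=hotel R=hotel -> agree -> hotel
i=5: L=golf R=golf -> agree -> golf
i=6: L=foxtrot, R=echo=BASE -> take LEFT -> foxtrot
i=7: L=echo R=echo -> agree -> echo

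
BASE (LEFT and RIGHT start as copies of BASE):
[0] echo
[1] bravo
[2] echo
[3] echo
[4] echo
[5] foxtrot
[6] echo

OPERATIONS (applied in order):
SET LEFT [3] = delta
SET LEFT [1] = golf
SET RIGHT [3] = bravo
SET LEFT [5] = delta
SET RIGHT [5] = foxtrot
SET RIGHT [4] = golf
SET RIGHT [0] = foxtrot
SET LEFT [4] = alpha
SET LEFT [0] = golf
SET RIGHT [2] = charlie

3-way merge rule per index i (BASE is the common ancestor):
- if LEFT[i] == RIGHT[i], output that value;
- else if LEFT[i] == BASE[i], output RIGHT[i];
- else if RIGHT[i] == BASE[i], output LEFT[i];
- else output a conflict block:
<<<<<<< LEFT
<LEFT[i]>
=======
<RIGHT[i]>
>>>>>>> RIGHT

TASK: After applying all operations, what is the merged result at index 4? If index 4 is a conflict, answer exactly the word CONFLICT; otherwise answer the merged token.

Final LEFT:  [golf, golf, echo, delta, alpha, delta, echo]
Final RIGHT: [foxtrot, bravo, charlie, bravo, golf, foxtrot, echo]
i=0: BASE=echo L=golf R=foxtrot all differ -> CONFLICT
i=1: L=golf, R=bravo=BASE -> take LEFT -> golf
i=2: L=echo=BASE, R=charlie -> take RIGHT -> charlie
i=3: BASE=echo L=delta R=bravo all differ -> CONFLICT
i=4: BASE=echo L=alpha R=golf all differ -> CONFLICT
i=5: L=delta, R=foxtrot=BASE -> take LEFT -> delta
i=6: L=echo R=echo -> agree -> echo
Index 4 -> CONFLICT

Answer: CONFLICT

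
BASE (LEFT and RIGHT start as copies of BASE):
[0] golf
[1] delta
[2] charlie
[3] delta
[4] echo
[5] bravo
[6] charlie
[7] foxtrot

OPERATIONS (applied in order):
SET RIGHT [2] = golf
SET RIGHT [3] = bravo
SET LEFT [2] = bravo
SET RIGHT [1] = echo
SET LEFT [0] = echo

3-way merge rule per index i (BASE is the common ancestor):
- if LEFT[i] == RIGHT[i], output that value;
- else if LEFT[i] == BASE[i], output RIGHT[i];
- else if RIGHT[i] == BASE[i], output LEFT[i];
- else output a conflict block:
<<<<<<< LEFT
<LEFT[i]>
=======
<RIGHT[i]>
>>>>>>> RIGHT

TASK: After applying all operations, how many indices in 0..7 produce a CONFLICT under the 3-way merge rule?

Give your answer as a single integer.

Final LEFT:  [echo, delta, bravo, delta, echo, bravo, charlie, foxtrot]
Final RIGHT: [golf, echo, golf, bravo, echo, bravo, charlie, foxtrot]
i=0: L=echo, R=golf=BASE -> take LEFT -> echo
i=1: L=delta=BASE, R=echo -> take RIGHT -> echo
i=2: BASE=charlie L=bravo R=golf all differ -> CONFLICT
i=3: L=delta=BASE, R=bravo -> take RIGHT -> bravo
i=4: L=echo R=echo -> agree -> echo
i=5: L=bravo R=bravo -> agree -> bravo
i=6: L=charlie R=charlie -> agree -> charlie
i=7: L=foxtrot R=foxtrot -> agree -> foxtrot
Conflict count: 1

Answer: 1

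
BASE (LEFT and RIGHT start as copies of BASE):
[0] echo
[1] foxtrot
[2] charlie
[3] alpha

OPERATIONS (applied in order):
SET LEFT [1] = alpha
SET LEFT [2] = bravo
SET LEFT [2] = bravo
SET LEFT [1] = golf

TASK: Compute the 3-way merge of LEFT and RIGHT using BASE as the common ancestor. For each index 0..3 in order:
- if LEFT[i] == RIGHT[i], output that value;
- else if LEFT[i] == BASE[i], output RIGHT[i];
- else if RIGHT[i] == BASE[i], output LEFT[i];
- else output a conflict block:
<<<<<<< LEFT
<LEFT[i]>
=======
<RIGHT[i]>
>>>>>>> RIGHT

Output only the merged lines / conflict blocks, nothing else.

Final LEFT:  [echo, golf, bravo, alpha]
Final RIGHT: [echo, foxtrot, charlie, alpha]
i=0: L=echo R=echo -> agree -> echo
i=1: L=golf, R=foxtrot=BASE -> take LEFT -> golf
i=2: L=bravo, R=charlie=BASE -> take LEFT -> bravo
i=3: L=alpha R=alpha -> agree -> alpha

Answer: echo
golf
bravo
alpha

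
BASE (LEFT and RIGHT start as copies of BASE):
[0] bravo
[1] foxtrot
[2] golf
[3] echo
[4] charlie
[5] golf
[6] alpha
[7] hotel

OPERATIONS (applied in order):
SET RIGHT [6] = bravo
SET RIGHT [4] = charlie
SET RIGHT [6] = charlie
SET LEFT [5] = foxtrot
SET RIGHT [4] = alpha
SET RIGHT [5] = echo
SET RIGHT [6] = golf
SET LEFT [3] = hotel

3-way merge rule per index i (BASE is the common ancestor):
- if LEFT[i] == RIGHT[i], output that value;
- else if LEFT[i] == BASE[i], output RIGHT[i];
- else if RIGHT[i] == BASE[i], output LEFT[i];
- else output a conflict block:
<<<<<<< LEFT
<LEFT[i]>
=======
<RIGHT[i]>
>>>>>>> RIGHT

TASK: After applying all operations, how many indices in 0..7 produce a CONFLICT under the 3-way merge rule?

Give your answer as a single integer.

Answer: 1

Derivation:
Final LEFT:  [bravo, foxtrot, golf, hotel, charlie, foxtrot, alpha, hotel]
Final RIGHT: [bravo, foxtrot, golf, echo, alpha, echo, golf, hotel]
i=0: L=bravo R=bravo -> agree -> bravo
i=1: L=foxtrot R=foxtrot -> agree -> foxtrot
i=2: L=golf R=golf -> agree -> golf
i=3: L=hotel, R=echo=BASE -> take LEFT -> hotel
i=4: L=charlie=BASE, R=alpha -> take RIGHT -> alpha
i=5: BASE=golf L=foxtrot R=echo all differ -> CONFLICT
i=6: L=alpha=BASE, R=golf -> take RIGHT -> golf
i=7: L=hotel R=hotel -> agree -> hotel
Conflict count: 1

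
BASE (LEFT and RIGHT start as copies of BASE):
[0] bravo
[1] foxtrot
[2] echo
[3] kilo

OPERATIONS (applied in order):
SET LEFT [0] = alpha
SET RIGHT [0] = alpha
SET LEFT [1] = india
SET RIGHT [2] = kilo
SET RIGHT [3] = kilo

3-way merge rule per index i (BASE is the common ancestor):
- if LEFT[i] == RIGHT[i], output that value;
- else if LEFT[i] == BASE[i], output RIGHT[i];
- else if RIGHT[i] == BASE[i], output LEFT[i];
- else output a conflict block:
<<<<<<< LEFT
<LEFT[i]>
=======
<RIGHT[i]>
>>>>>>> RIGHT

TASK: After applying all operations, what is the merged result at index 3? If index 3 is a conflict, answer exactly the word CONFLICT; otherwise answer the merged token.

Final LEFT:  [alpha, india, echo, kilo]
Final RIGHT: [alpha, foxtrot, kilo, kilo]
i=0: L=alpha R=alpha -> agree -> alpha
i=1: L=india, R=foxtrot=BASE -> take LEFT -> india
i=2: L=echo=BASE, R=kilo -> take RIGHT -> kilo
i=3: L=kilo R=kilo -> agree -> kilo
Index 3 -> kilo

Answer: kilo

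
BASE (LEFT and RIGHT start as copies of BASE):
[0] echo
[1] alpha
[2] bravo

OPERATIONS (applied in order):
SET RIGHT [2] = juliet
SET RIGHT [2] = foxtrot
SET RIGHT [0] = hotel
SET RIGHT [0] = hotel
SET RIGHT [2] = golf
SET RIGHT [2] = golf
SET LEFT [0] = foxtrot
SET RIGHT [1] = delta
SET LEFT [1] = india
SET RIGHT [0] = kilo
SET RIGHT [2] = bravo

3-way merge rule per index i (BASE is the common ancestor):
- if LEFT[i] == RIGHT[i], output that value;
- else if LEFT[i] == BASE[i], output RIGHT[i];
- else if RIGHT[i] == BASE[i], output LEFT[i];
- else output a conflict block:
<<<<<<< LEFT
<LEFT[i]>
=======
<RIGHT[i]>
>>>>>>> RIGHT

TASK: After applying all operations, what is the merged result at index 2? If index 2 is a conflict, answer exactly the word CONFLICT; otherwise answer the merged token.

Answer: bravo

Derivation:
Final LEFT:  [foxtrot, india, bravo]
Final RIGHT: [kilo, delta, bravo]
i=0: BASE=echo L=foxtrot R=kilo all differ -> CONFLICT
i=1: BASE=alpha L=india R=delta all differ -> CONFLICT
i=2: L=bravo R=bravo -> agree -> bravo
Index 2 -> bravo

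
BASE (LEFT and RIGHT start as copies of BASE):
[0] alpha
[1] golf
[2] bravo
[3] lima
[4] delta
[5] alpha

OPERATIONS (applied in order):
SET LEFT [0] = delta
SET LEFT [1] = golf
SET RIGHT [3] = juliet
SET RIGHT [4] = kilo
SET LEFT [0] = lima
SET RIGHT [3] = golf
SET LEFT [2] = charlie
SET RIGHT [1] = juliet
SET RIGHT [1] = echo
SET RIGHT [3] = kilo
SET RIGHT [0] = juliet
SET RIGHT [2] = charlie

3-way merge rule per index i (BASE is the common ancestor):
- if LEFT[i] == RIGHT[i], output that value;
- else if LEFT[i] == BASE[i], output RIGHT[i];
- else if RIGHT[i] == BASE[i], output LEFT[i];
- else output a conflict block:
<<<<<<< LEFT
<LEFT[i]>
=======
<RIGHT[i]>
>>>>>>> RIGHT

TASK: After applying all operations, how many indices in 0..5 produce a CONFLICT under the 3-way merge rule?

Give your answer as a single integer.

Answer: 1

Derivation:
Final LEFT:  [lima, golf, charlie, lima, delta, alpha]
Final RIGHT: [juliet, echo, charlie, kilo, kilo, alpha]
i=0: BASE=alpha L=lima R=juliet all differ -> CONFLICT
i=1: L=golf=BASE, R=echo -> take RIGHT -> echo
i=2: L=charlie R=charlie -> agree -> charlie
i=3: L=lima=BASE, R=kilo -> take RIGHT -> kilo
i=4: L=delta=BASE, R=kilo -> take RIGHT -> kilo
i=5: L=alpha R=alpha -> agree -> alpha
Conflict count: 1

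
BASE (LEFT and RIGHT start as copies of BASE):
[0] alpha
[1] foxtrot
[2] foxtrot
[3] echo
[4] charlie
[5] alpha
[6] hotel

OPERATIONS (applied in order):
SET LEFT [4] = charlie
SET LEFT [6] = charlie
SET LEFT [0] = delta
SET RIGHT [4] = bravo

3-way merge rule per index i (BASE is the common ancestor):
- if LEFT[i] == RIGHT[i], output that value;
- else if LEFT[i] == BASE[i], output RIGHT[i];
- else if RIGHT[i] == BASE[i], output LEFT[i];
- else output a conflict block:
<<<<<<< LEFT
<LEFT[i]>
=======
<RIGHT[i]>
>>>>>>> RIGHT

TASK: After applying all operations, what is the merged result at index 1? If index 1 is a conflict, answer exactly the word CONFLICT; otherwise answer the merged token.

Final LEFT:  [delta, foxtrot, foxtrot, echo, charlie, alpha, charlie]
Final RIGHT: [alpha, foxtrot, foxtrot, echo, bravo, alpha, hotel]
i=0: L=delta, R=alpha=BASE -> take LEFT -> delta
i=1: L=foxtrot R=foxtrot -> agree -> foxtrot
i=2: L=foxtrot R=foxtrot -> agree -> foxtrot
i=3: L=echo R=echo -> agree -> echo
i=4: L=charlie=BASE, R=bravo -> take RIGHT -> bravo
i=5: L=alpha R=alpha -> agree -> alpha
i=6: L=charlie, R=hotel=BASE -> take LEFT -> charlie
Index 1 -> foxtrot

Answer: foxtrot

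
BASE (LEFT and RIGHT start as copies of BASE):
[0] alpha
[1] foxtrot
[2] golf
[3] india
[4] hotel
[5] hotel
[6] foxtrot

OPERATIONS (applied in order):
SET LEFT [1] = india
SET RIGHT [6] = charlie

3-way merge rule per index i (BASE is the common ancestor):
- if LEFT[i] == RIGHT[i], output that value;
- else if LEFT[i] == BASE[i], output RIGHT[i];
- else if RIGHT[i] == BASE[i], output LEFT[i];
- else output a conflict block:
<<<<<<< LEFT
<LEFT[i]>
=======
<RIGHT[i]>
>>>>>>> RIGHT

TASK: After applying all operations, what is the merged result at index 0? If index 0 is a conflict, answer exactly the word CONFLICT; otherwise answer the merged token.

Final LEFT:  [alpha, india, golf, india, hotel, hotel, foxtrot]
Final RIGHT: [alpha, foxtrot, golf, india, hotel, hotel, charlie]
i=0: L=alpha R=alpha -> agree -> alpha
i=1: L=india, R=foxtrot=BASE -> take LEFT -> india
i=2: L=golf R=golf -> agree -> golf
i=3: L=india R=india -> agree -> india
i=4: L=hotel R=hotel -> agree -> hotel
i=5: L=hotel R=hotel -> agree -> hotel
i=6: L=foxtrot=BASE, R=charlie -> take RIGHT -> charlie
Index 0 -> alpha

Answer: alpha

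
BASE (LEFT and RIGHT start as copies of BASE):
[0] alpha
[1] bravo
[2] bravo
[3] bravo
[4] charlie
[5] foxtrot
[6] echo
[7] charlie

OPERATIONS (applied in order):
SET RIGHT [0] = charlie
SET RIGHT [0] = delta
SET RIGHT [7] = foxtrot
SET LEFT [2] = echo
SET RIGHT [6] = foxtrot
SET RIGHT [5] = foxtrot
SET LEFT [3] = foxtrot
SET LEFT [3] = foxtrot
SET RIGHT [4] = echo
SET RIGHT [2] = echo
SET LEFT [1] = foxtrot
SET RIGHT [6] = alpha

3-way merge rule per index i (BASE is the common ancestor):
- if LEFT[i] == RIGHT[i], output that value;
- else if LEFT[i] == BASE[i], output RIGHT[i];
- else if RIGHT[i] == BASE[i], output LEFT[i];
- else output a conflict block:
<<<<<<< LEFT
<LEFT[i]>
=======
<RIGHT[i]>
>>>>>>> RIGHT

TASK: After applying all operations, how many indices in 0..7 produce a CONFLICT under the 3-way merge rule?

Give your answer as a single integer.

Answer: 0

Derivation:
Final LEFT:  [alpha, foxtrot, echo, foxtrot, charlie, foxtrot, echo, charlie]
Final RIGHT: [delta, bravo, echo, bravo, echo, foxtrot, alpha, foxtrot]
i=0: L=alpha=BASE, R=delta -> take RIGHT -> delta
i=1: L=foxtrot, R=bravo=BASE -> take LEFT -> foxtrot
i=2: L=echo R=echo -> agree -> echo
i=3: L=foxtrot, R=bravo=BASE -> take LEFT -> foxtrot
i=4: L=charlie=BASE, R=echo -> take RIGHT -> echo
i=5: L=foxtrot R=foxtrot -> agree -> foxtrot
i=6: L=echo=BASE, R=alpha -> take RIGHT -> alpha
i=7: L=charlie=BASE, R=foxtrot -> take RIGHT -> foxtrot
Conflict count: 0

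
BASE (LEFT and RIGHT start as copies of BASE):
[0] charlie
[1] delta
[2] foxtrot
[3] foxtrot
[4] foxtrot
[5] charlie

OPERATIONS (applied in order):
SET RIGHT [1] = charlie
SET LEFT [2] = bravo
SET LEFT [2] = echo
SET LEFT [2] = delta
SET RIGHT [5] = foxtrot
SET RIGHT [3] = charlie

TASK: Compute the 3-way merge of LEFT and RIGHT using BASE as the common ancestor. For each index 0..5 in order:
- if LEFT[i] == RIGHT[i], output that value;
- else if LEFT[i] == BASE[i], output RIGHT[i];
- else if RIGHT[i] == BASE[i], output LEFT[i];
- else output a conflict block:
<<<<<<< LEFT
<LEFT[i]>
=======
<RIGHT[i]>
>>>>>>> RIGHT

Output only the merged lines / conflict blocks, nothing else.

Final LEFT:  [charlie, delta, delta, foxtrot, foxtrot, charlie]
Final RIGHT: [charlie, charlie, foxtrot, charlie, foxtrot, foxtrot]
i=0: L=charlie R=charlie -> agree -> charlie
i=1: L=delta=BASE, R=charlie -> take RIGHT -> charlie
i=2: L=delta, R=foxtrot=BASE -> take LEFT -> delta
i=3: L=foxtrot=BASE, R=charlie -> take RIGHT -> charlie
i=4: L=foxtrot R=foxtrot -> agree -> foxtrot
i=5: L=charlie=BASE, R=foxtrot -> take RIGHT -> foxtrot

Answer: charlie
charlie
delta
charlie
foxtrot
foxtrot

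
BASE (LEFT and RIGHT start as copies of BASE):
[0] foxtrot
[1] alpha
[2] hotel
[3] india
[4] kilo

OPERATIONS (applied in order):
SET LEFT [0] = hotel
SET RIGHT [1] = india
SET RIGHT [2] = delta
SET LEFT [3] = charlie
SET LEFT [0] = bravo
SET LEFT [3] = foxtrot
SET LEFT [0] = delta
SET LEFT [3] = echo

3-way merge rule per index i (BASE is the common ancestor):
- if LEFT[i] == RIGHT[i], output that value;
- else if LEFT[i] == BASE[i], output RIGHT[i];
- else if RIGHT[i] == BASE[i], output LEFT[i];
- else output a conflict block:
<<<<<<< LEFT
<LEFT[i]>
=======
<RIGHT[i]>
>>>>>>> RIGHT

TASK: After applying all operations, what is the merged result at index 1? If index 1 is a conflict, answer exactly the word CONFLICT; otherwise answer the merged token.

Answer: india

Derivation:
Final LEFT:  [delta, alpha, hotel, echo, kilo]
Final RIGHT: [foxtrot, india, delta, india, kilo]
i=0: L=delta, R=foxtrot=BASE -> take LEFT -> delta
i=1: L=alpha=BASE, R=india -> take RIGHT -> india
i=2: L=hotel=BASE, R=delta -> take RIGHT -> delta
i=3: L=echo, R=india=BASE -> take LEFT -> echo
i=4: L=kilo R=kilo -> agree -> kilo
Index 1 -> india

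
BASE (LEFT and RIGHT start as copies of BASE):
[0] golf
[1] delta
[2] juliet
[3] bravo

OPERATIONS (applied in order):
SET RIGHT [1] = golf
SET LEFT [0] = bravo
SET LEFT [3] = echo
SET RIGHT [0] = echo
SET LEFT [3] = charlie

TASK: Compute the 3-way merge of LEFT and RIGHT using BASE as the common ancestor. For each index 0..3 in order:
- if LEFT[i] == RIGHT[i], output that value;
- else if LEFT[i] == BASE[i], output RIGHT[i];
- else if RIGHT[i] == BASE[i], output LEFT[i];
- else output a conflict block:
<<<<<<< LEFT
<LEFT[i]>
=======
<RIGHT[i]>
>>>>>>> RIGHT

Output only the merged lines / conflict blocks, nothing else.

Answer: <<<<<<< LEFT
bravo
=======
echo
>>>>>>> RIGHT
golf
juliet
charlie

Derivation:
Final LEFT:  [bravo, delta, juliet, charlie]
Final RIGHT: [echo, golf, juliet, bravo]
i=0: BASE=golf L=bravo R=echo all differ -> CONFLICT
i=1: L=delta=BASE, R=golf -> take RIGHT -> golf
i=2: L=juliet R=juliet -> agree -> juliet
i=3: L=charlie, R=bravo=BASE -> take LEFT -> charlie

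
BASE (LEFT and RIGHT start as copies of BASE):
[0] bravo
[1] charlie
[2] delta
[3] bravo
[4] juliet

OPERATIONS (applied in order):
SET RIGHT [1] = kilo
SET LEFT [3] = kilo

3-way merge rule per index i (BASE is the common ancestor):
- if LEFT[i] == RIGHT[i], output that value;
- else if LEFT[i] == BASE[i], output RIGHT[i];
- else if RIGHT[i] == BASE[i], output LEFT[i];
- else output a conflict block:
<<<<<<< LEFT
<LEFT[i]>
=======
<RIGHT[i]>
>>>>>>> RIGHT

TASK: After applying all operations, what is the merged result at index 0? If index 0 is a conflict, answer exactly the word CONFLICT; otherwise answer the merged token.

Answer: bravo

Derivation:
Final LEFT:  [bravo, charlie, delta, kilo, juliet]
Final RIGHT: [bravo, kilo, delta, bravo, juliet]
i=0: L=bravo R=bravo -> agree -> bravo
i=1: L=charlie=BASE, R=kilo -> take RIGHT -> kilo
i=2: L=delta R=delta -> agree -> delta
i=3: L=kilo, R=bravo=BASE -> take LEFT -> kilo
i=4: L=juliet R=juliet -> agree -> juliet
Index 0 -> bravo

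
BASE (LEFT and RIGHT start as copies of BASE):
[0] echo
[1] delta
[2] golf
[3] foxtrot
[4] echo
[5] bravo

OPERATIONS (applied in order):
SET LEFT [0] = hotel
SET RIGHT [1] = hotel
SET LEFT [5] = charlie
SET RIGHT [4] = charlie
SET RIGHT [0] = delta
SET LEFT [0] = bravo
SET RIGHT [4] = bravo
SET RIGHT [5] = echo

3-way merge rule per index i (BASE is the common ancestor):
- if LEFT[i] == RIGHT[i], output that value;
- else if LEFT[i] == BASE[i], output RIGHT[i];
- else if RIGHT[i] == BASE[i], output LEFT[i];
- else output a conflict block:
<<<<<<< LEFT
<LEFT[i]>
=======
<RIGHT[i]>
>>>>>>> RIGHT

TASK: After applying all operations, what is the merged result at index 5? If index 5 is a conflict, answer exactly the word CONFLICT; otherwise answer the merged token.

Final LEFT:  [bravo, delta, golf, foxtrot, echo, charlie]
Final RIGHT: [delta, hotel, golf, foxtrot, bravo, echo]
i=0: BASE=echo L=bravo R=delta all differ -> CONFLICT
i=1: L=delta=BASE, R=hotel -> take RIGHT -> hotel
i=2: L=golf R=golf -> agree -> golf
i=3: L=foxtrot R=foxtrot -> agree -> foxtrot
i=4: L=echo=BASE, R=bravo -> take RIGHT -> bravo
i=5: BASE=bravo L=charlie R=echo all differ -> CONFLICT
Index 5 -> CONFLICT

Answer: CONFLICT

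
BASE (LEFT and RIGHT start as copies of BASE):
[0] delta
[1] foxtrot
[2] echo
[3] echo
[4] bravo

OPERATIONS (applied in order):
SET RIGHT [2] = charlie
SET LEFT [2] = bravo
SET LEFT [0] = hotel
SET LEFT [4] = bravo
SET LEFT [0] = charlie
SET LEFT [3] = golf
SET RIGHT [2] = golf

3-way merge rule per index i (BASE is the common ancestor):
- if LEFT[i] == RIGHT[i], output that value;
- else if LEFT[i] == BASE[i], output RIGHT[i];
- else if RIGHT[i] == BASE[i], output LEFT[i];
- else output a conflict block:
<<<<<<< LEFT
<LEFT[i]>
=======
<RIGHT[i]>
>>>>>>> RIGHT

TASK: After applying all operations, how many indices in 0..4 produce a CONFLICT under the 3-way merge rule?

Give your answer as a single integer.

Answer: 1

Derivation:
Final LEFT:  [charlie, foxtrot, bravo, golf, bravo]
Final RIGHT: [delta, foxtrot, golf, echo, bravo]
i=0: L=charlie, R=delta=BASE -> take LEFT -> charlie
i=1: L=foxtrot R=foxtrot -> agree -> foxtrot
i=2: BASE=echo L=bravo R=golf all differ -> CONFLICT
i=3: L=golf, R=echo=BASE -> take LEFT -> golf
i=4: L=bravo R=bravo -> agree -> bravo
Conflict count: 1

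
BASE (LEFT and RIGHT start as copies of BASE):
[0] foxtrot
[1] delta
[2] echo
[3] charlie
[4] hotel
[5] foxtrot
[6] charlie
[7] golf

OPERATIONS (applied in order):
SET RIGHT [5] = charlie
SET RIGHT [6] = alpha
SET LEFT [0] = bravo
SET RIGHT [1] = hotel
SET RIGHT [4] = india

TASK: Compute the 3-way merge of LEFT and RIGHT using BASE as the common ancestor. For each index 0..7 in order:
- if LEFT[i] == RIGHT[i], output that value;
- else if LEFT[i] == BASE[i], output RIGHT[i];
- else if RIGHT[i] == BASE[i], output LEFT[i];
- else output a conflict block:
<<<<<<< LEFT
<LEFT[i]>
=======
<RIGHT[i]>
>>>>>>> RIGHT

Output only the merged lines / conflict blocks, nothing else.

Answer: bravo
hotel
echo
charlie
india
charlie
alpha
golf

Derivation:
Final LEFT:  [bravo, delta, echo, charlie, hotel, foxtrot, charlie, golf]
Final RIGHT: [foxtrot, hotel, echo, charlie, india, charlie, alpha, golf]
i=0: L=bravo, R=foxtrot=BASE -> take LEFT -> bravo
i=1: L=delta=BASE, R=hotel -> take RIGHT -> hotel
i=2: L=echo R=echo -> agree -> echo
i=3: L=charlie R=charlie -> agree -> charlie
i=4: L=hotel=BASE, R=india -> take RIGHT -> india
i=5: L=foxtrot=BASE, R=charlie -> take RIGHT -> charlie
i=6: L=charlie=BASE, R=alpha -> take RIGHT -> alpha
i=7: L=golf R=golf -> agree -> golf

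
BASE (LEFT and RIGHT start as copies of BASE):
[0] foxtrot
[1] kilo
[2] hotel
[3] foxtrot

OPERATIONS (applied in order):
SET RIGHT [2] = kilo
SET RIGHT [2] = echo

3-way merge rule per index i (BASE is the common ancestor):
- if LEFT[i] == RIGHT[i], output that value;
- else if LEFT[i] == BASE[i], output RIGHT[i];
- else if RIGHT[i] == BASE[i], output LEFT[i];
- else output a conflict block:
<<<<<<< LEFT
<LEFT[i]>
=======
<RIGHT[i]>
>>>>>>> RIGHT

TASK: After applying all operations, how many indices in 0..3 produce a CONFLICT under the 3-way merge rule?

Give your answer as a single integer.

Final LEFT:  [foxtrot, kilo, hotel, foxtrot]
Final RIGHT: [foxtrot, kilo, echo, foxtrot]
i=0: L=foxtrot R=foxtrot -> agree -> foxtrot
i=1: L=kilo R=kilo -> agree -> kilo
i=2: L=hotel=BASE, R=echo -> take RIGHT -> echo
i=3: L=foxtrot R=foxtrot -> agree -> foxtrot
Conflict count: 0

Answer: 0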